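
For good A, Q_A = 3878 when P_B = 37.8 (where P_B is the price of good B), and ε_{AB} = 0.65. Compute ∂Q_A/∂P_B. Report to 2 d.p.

66.69

ε = (∂Q_A/∂P_B)·(P_B/Q_A) ⇒ ∂Q_A/∂P_B = ε·Q_A/P_B = 0.65 × 3878/37.8 ≈ 66.69.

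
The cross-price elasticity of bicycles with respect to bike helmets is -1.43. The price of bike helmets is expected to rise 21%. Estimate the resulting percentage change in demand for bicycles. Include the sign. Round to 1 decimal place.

%ΔQ ≈ ε × %ΔP of bike helmets = -1.43 × (21%) = -30.0%.

-30.0%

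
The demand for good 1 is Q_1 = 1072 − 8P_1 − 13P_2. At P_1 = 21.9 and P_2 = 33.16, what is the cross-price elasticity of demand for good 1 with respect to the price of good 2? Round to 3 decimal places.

At P_1 = 21.9 and P_2 = 33.16: Q_1 = 465.72.
∂Q_1/∂P_2 = -13.
ε = (∂Q_1/∂P_2)(P_2/Q_1) = -13 × (33.16/465.72) ≈ -0.926.
Since ε < 0, good 1 and good 2 are complements.

-0.926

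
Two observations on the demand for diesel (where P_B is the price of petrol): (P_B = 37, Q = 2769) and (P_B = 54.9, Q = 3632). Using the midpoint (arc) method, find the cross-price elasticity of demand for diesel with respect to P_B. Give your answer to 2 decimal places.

0.69

ΔQ_A = 3632 − 2769 = 863; ΔP_B = 54.9 − 37 = 17.9.
Midpoints: Q̄_A = 3200.5, P̄_B = 45.95.
ε = (ΔQ_A/Q̄_A)/(ΔP_B/P̄_B) = (863/3200.5)/(17.9/45.95) ≈ 0.69.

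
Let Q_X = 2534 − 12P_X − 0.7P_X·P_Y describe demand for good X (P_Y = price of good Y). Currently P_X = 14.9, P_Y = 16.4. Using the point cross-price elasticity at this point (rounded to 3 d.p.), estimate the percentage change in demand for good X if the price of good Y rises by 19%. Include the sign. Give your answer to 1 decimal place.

At P_X = 14.9, P_Y = 16.4: Q_X = 2184.148.
∂Q_X/∂P_Y = -0.7P_X = -10.4300.
ε = (∂Q_X/∂P_Y)(P_Y/Q_X) = -10.4300 × 16.4/2184.148 ≈ -0.078.
%ΔQ_X ≈ ε × %ΔP_Y = -0.078 × (19%) = -1.5%.

-1.5%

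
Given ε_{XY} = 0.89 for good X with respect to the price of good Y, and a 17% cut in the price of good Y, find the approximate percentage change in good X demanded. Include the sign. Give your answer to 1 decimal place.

%ΔQ ≈ ε × %ΔP of good Y = 0.89 × (-17%) = -15.1%.

-15.1%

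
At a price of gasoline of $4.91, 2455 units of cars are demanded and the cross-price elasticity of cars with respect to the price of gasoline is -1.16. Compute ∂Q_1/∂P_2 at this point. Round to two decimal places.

ε = (∂Q_1/∂P_2)·(P_2/Q_1) ⇒ ∂Q_1/∂P_2 = ε·Q_1/P_2 = -1.16 × 2455/4.91 ≈ -580.00.

-580.00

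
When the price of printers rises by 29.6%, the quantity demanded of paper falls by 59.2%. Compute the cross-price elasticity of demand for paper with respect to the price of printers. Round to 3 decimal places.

ε = (%ΔQ of paper) / (%ΔP of printers) = (-59.2%) / (29.6%) ≈ -2.000.
Negative cross-price elasticity: complements.

-2.000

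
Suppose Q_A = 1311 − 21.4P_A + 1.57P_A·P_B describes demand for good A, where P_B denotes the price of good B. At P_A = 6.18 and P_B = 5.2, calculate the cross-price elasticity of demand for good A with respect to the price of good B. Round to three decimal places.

0.041

At P_A = 6.18 and P_B = 5.2: Q_A = 1229.202.
∂Q_A/∂P_B = 1.57P_A = 1.57(6.18) = 9.7026.
ε = (∂Q_A/∂P_B)(P_B/Q_A) = 9.7026 × (5.2/1229.202) ≈ 0.041.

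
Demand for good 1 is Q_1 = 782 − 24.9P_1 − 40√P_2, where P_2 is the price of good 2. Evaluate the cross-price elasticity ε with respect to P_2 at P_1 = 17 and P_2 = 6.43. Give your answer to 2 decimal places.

At P_1 = 17 and P_2 = 6.43: Q_1 = 257.270.
∂Q_1/∂P_2 = -40/(2√P_2) = -40/(2√6.43) = -7.8872.
ε = (∂Q_1/∂P_2)(P_2/Q_1) = -7.8872 × (6.43/257.270) ≈ -0.20.

-0.20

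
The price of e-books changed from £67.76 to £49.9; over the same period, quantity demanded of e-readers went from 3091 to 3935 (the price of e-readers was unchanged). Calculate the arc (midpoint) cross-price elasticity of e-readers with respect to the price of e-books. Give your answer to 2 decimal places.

ΔQ_A = 3935 − 3091 = 844; ΔP_B = 49.9 − 67.76 = -17.86.
Midpoints: Q̄_A = 3513.0, P̄_B = 58.83.
ε = (ΔQ_A/Q̄_A)/(ΔP_B/P̄_B) = (844/3513.0)/(-17.86/58.83) ≈ -0.79.
ε < 0: e-readers and e-books are complements.

-0.79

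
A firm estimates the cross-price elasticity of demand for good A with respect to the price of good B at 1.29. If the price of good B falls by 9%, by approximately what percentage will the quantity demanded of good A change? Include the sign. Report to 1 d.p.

%ΔQ ≈ ε × %ΔP of good B = 1.29 × (-9%) = -11.6%.
Demand for good A falls by about 11.6%.

-11.6%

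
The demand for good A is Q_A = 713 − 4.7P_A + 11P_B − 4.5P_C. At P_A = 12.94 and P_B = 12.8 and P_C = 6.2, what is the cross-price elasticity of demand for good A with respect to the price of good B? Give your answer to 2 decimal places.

At P_A = 12.94 and P_B = 12.8 and P_C = 6.2: Q_A = 765.082.
∂Q_A/∂P_B = 11.
ε = (∂Q_A/∂P_B)(P_B/Q_A) = 11 × (12.8/765.082) ≈ 0.18.

0.18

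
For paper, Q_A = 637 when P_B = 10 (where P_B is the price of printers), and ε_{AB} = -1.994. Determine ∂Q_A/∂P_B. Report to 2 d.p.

ε = (∂Q_A/∂P_B)·(P_B/Q_A) ⇒ ∂Q_A/∂P_B = ε·Q_A/P_B = -1.994 × 637/10 ≈ -127.02.

-127.02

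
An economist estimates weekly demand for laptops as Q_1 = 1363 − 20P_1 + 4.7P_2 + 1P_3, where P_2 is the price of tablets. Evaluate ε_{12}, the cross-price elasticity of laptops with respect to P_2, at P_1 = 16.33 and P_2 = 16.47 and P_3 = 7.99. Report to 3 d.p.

0.069

At P_1 = 16.33 and P_2 = 16.47 and P_3 = 7.99: Q_1 = 1121.799.
∂Q_1/∂P_2 = 4.7.
ε = (∂Q_1/∂P_2)(P_2/Q_1) = 4.7 × (16.47/1121.799) ≈ 0.069.
Since ε > 0, laptops and tablets are substitutes.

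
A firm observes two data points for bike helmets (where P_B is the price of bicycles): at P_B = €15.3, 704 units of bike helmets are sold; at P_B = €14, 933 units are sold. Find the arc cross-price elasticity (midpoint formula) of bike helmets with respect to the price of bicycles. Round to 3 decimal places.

-3.153

ΔQ_A = 933 − 704 = 229; ΔP_B = 14 − 15.3 = -1.3.
Midpoints: Q̄_A = 818.5, P̄_B = 14.65.
ε = (ΔQ_A/Q̄_A)/(ΔP_B/P̄_B) = (229/818.5)/(-1.3/14.65) ≈ -3.153.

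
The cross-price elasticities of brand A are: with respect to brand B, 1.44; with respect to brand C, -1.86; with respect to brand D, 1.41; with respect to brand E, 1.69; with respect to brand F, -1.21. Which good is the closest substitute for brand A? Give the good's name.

Substitutes have ε > 0. Among the positive values, 1.69 (brand E) is largest.

brand E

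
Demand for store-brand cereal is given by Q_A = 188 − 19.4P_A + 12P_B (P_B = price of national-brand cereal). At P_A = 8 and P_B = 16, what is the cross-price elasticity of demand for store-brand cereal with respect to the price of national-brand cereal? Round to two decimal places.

At P_A = 8 and P_B = 16: Q_A = 224.8.
∂Q_A/∂P_B = 12.
ε = (∂Q_A/∂P_B)(P_B/Q_A) = 12 × (16/224.8) ≈ 0.85.
Since ε > 0, store-brand cereal and national-brand cereal are substitutes.

0.85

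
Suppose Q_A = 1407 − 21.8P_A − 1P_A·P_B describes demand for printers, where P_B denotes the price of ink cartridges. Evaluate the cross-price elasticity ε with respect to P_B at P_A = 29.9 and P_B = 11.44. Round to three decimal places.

-0.828

At P_A = 29.9 and P_B = 11.44: Q_A = 413.124.
∂Q_A/∂P_B = -1P_A = -1(29.9) = -29.9000.
ε = (∂Q_A/∂P_B)(P_B/Q_A) = -29.9000 × (11.44/413.124) ≈ -0.828.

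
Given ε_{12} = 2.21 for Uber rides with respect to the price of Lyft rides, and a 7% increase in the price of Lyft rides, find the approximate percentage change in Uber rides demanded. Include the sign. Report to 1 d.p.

%ΔQ ≈ ε × %ΔP of Lyft rides = 2.21 × (7%) = 15.5%.
Demand for Uber rides rises by about 15.5%.

15.5%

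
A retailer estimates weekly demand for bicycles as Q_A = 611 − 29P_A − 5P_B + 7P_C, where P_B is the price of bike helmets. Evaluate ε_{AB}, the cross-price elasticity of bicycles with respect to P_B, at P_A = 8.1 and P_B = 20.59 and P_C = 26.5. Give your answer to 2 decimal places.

At P_A = 8.1 and P_B = 20.59 and P_C = 26.5: Q_A = 458.65.
∂Q_A/∂P_B = -5.
ε = (∂Q_A/∂P_B)(P_B/Q_A) = -5 × (20.59/458.65) ≈ -0.22.

-0.22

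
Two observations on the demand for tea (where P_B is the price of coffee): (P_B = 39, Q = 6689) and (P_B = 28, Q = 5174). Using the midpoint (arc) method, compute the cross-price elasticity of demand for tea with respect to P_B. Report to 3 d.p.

ΔQ_A = 5174 − 6689 = -1515; ΔP_B = 28 − 39 = -11.
Midpoints: Q̄_A = 5931.5, P̄_B = 33.50.
ε = (ΔQ_A/Q̄_A)/(ΔP_B/P̄_B) = (-1515/5931.5)/(-11/33.50) ≈ 0.778.

0.778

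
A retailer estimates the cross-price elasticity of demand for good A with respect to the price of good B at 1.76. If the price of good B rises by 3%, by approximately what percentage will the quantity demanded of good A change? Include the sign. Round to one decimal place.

5.3%

%ΔQ ≈ ε × %ΔP of good B = 1.76 × (3%) = 5.3%.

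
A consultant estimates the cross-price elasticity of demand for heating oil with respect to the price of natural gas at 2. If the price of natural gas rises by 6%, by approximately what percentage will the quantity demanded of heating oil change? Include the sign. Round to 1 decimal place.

%ΔQ ≈ ε × %ΔP of natural gas = 2 × (6%) = 12.0%.

12.0%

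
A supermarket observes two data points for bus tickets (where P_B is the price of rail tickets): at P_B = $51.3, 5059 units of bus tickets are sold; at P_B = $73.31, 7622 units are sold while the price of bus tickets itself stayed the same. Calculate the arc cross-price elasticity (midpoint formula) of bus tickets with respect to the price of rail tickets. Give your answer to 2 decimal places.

ΔQ_A = 7622 − 5059 = 2563; ΔP_B = 73.31 − 51.3 = 22.01.
Midpoints: Q̄_A = 6340.5, P̄_B = 62.30.
ε = (ΔQ_A/Q̄_A)/(ΔP_B/P̄_B) = (2563/6340.5)/(22.01/62.30) ≈ 1.14.

1.14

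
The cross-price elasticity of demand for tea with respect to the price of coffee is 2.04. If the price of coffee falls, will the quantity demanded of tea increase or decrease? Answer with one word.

decrease

ε > 0 and the price of coffee falls, so the quantity of tea moves in the same direction: it decreases.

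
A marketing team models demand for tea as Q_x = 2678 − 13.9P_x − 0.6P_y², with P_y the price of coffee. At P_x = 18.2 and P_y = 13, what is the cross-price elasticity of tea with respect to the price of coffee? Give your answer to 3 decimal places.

At P_x = 18.2 and P_y = 13: Q_x = 2323.62.
∂Q_x/∂P_y = -1.2P_y = -1.2(13) = -15.6000.
ε = (∂Q_x/∂P_y)(P_y/Q_x) = -15.6000 × (13/2323.62) ≈ -0.087.
ε < 0: complements.

-0.087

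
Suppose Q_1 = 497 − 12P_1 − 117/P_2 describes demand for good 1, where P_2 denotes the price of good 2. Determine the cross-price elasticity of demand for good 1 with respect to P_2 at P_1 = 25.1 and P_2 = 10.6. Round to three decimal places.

At P_1 = 25.1 and P_2 = 10.6: Q_1 = 184.762.
∂Q_1/∂P_2 = 117/P_2² = 1.0413.
ε = (∂Q_1/∂P_2)(P_2/Q_1) = 1.0413 × (10.6/184.762) ≈ 0.060.

0.060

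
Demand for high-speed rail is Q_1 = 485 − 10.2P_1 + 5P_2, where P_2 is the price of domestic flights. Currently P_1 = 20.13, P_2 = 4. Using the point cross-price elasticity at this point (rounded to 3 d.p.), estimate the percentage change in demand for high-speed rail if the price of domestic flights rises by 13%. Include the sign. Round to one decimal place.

0.9%

At P_1 = 20.13, P_2 = 4: Q_1 = 299.674.
∂Q_1/∂P_2 = 5.
ε = (∂Q_1/∂P_2)(P_2/Q_1) = 5.0000 × 4/299.674 ≈ 0.067.
%ΔQ_1 ≈ ε × %ΔP_2 = 0.067 × (13%) = 0.9%.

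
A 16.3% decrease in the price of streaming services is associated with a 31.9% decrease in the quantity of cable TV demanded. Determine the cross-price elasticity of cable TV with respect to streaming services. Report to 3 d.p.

1.957

ε = (%ΔQ of cable TV) / (%ΔP of streaming services) = (-31.9%) / (-16.3%) ≈ 1.957.
Positive cross-price elasticity: substitutes.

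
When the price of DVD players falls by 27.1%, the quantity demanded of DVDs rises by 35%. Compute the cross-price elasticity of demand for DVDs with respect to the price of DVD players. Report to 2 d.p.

ε = (%ΔQ of DVDs) / (%ΔP of DVD players) = (35%) / (-27.1%) ≈ -1.29.

-1.29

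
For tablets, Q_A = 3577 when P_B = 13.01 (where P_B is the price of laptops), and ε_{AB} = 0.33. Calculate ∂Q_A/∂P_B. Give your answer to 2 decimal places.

90.73

ε = (∂Q_A/∂P_B)·(P_B/Q_A) ⇒ ∂Q_A/∂P_B = ε·Q_A/P_B = 0.33 × 3577/13.01 ≈ 90.73.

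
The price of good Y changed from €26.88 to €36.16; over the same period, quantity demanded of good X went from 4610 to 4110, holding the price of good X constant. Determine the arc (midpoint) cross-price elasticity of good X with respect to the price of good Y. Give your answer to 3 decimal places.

ΔQ_X = 4110 − 4610 = -500; ΔP_Y = 36.16 − 26.88 = 9.28.
Midpoints: Q̄_X = 4360.0, P̄_Y = 31.52.
ε = (ΔQ_X/Q̄_X)/(ΔP_Y/P̄_Y) = (-500/4360.0)/(9.28/31.52) ≈ -0.390.
ε < 0: good X and good Y are complements.

-0.390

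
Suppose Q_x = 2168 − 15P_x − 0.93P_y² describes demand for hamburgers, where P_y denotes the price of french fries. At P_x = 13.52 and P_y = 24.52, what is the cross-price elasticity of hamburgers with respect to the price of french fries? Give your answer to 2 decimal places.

-0.80

At P_x = 13.52 and P_y = 24.52: Q_x = 1406.056.
∂Q_x/∂P_y = -1.86P_y = -1.86(24.52) = -45.6072.
ε = (∂Q_x/∂P_y)(P_y/Q_x) = -45.6072 × (24.52/1406.056) ≈ -0.80.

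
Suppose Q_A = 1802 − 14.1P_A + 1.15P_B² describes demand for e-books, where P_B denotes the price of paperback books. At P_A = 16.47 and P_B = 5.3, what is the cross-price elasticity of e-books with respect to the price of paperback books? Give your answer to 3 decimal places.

0.040

At P_A = 16.47 and P_B = 5.3: Q_A = 1602.077.
∂Q_A/∂P_B = 2.3P_B = 2.3(5.3) = 12.1900.
ε = (∂Q_A/∂P_B)(P_B/Q_A) = 12.1900 × (5.3/1602.077) ≈ 0.040.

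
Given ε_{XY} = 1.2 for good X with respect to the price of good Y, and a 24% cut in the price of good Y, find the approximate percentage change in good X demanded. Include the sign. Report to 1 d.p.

%ΔQ ≈ ε × %ΔP of good Y = 1.2 × (-24%) = -28.8%.
Demand for good X falls by about 28.8%.

-28.8%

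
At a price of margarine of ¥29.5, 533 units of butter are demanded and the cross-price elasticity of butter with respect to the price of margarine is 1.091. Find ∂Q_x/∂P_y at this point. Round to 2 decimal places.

ε = (∂Q_x/∂P_y)·(P_y/Q_x) ⇒ ∂Q_x/∂P_y = ε·Q_x/P_y = 1.091 × 533/29.5 ≈ 19.71.

19.71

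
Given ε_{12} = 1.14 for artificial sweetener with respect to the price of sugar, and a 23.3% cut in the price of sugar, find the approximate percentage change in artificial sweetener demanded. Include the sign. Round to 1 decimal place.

-26.6%

%ΔQ ≈ ε × %ΔP of sugar = 1.14 × (-23.3%) = -26.6%.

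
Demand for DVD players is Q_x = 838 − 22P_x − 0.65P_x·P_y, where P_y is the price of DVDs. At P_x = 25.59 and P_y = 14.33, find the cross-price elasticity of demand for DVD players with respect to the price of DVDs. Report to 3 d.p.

At P_x = 25.59 and P_y = 14.33: Q_x = 36.662.
∂Q_x/∂P_y = -0.65P_x = -0.65(25.59) = -16.6335.
ε = (∂Q_x/∂P_y)(P_y/Q_x) = -16.6335 × (14.33/36.662) ≈ -6.502.

-6.502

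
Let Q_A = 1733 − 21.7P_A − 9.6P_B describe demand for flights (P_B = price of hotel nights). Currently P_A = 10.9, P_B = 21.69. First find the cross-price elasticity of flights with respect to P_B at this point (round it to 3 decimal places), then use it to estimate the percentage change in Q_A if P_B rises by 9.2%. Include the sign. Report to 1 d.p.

-1.5%

At P_A = 10.9, P_B = 21.69: Q_A = 1288.246.
∂Q_A/∂P_B = -9.6.
ε = (∂Q_A/∂P_B)(P_B/Q_A) = -9.6000 × 21.69/1288.246 ≈ -0.162.
%ΔQ_A ≈ ε × %ΔP_B = -0.162 × (9.2%) = -1.5%.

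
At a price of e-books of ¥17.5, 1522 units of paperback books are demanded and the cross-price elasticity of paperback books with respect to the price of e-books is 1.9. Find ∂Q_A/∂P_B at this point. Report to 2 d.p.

165.25

ε = (∂Q_A/∂P_B)·(P_B/Q_A) ⇒ ∂Q_A/∂P_B = ε·Q_A/P_B = 1.9 × 1522/17.5 ≈ 165.25.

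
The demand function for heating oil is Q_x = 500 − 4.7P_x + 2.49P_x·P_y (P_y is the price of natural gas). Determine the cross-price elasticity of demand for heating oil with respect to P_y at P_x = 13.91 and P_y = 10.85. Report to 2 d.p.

At P_x = 13.91 and P_y = 10.85: Q_x = 810.423.
∂Q_x/∂P_y = 2.49P_x = 2.49(13.91) = 34.6359.
ε = (∂Q_x/∂P_y)(P_y/Q_x) = 34.6359 × (10.85/810.423) ≈ 0.46.

0.46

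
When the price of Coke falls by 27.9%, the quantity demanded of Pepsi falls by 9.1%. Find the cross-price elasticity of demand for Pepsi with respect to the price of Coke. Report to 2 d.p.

0.33

ε = (%ΔQ of Pepsi) / (%ΔP of Coke) = (-9.1%) / (-27.9%) ≈ 0.33.
Positive cross-price elasticity: substitutes.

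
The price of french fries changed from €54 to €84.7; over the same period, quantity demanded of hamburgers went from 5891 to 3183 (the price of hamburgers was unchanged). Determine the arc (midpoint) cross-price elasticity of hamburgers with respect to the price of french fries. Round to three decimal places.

-1.348

ΔQ_A = 3183 − 5891 = -2708; ΔP_B = 84.7 − 54 = 30.7.
Midpoints: Q̄_A = 4537.0, P̄_B = 69.35.
ε = (ΔQ_A/Q̄_A)/(ΔP_B/P̄_B) = (-2708/4537.0)/(30.7/69.35) ≈ -1.348.
ε < 0: hamburgers and french fries are complements.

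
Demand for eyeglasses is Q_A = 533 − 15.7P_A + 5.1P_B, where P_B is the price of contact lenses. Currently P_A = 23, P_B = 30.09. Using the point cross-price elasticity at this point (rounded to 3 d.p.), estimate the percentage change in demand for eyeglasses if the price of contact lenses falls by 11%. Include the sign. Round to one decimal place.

-5.2%

At P_A = 23, P_B = 30.09: Q_A = 325.359.
∂Q_A/∂P_B = 5.1.
ε = (∂Q_A/∂P_B)(P_B/Q_A) = 5.1000 × 30.09/325.359 ≈ 0.472.
%ΔQ_A ≈ ε × %ΔP_B = 0.472 × (-11%) = -5.2%.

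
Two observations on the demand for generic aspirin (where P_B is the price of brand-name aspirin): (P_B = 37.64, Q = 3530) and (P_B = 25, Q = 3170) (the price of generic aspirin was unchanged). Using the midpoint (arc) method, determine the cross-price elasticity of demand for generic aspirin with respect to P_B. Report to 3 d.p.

0.266

ΔQ_A = 3170 − 3530 = -360; ΔP_B = 25 − 37.64 = -12.64.
Midpoints: Q̄_A = 3350.0, P̄_B = 31.32.
ε = (ΔQ_A/Q̄_A)/(ΔP_B/P̄_B) = (-360/3350.0)/(-12.64/31.32) ≈ 0.266.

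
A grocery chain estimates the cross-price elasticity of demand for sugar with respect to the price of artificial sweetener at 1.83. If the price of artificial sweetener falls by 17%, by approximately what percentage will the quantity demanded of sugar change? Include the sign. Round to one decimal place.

-31.1%

%ΔQ ≈ ε × %ΔP of artificial sweetener = 1.83 × (-17%) = -31.1%.
Demand for sugar falls by about 31.1%.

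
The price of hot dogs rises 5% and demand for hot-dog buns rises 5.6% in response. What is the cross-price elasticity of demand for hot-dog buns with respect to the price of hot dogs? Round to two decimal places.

1.12

ε = (%ΔQ of hot-dog buns) / (%ΔP of hot dogs) = (5.6%) / (5%) ≈ 1.12.
Positive cross-price elasticity: substitutes.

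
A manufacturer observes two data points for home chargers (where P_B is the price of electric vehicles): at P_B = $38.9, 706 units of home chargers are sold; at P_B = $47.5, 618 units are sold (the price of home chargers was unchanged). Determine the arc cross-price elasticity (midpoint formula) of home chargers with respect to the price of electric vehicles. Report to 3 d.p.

-0.668

ΔQ_A = 618 − 706 = -88; ΔP_B = 47.5 − 38.9 = 8.6.
Midpoints: Q̄_A = 662.0, P̄_B = 43.20.
ε = (ΔQ_A/Q̄_A)/(ΔP_B/P̄_B) = (-88/662.0)/(8.6/43.20) ≈ -0.668.
ε < 0: home chargers and electric vehicles are complements.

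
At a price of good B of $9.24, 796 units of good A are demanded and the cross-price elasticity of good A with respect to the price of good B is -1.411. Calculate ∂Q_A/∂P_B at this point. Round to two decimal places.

-121.55

ε = (∂Q_A/∂P_B)·(P_B/Q_A) ⇒ ∂Q_A/∂P_B = ε·Q_A/P_B = -1.411 × 796/9.24 ≈ -121.55.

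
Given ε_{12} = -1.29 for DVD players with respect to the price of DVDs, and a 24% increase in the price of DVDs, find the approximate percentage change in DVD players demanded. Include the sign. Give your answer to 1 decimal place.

-31.0%

%ΔQ ≈ ε × %ΔP of DVDs = -1.29 × (24%) = -31.0%.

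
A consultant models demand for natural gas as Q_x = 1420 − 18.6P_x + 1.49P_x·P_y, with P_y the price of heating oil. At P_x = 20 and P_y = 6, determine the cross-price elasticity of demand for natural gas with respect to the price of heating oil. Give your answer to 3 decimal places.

0.146

At P_x = 20 and P_y = 6: Q_x = 1226.8.
∂Q_x/∂P_y = 1.49P_x = 1.49(20) = 29.8000.
ε = (∂Q_x/∂P_y)(P_y/Q_x) = 29.8000 × (6/1226.8) ≈ 0.146.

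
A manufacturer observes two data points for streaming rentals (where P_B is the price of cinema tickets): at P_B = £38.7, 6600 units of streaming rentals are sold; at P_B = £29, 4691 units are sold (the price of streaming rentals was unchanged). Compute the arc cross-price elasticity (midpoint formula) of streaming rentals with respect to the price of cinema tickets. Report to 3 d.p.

ΔQ_A = 4691 − 6600 = -1909; ΔP_B = 29 − 38.7 = -9.7.
Midpoints: Q̄_A = 5645.5, P̄_B = 33.85.
ε = (ΔQ_A/Q̄_A)/(ΔP_B/P̄_B) = (-1909/5645.5)/(-9.7/33.85) ≈ 1.180.
ε > 0: streaming rentals and cinema tickets are substitutes.

1.180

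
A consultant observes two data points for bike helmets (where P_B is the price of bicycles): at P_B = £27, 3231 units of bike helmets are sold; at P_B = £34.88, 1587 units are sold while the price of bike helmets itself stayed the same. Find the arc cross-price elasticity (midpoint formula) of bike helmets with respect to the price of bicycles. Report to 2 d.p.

ΔQ_A = 1587 − 3231 = -1644; ΔP_B = 34.88 − 27 = 7.88.
Midpoints: Q̄_A = 2409.0, P̄_B = 30.94.
ε = (ΔQ_A/Q̄_A)/(ΔP_B/P̄_B) = (-1644/2409.0)/(7.88/30.94) ≈ -2.68.
ε < 0: bike helmets and bicycles are complements.

-2.68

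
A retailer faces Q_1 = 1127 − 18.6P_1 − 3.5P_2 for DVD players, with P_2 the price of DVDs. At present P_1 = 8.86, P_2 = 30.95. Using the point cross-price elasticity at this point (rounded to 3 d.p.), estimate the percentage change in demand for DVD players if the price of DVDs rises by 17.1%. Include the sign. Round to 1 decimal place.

At P_1 = 8.86, P_2 = 30.95: Q_1 = 853.879.
∂Q_1/∂P_2 = -3.5.
ε = (∂Q_1/∂P_2)(P_2/Q_1) = -3.5000 × 30.95/853.879 ≈ -0.127.
%ΔQ_1 ≈ ε × %ΔP_2 = -0.127 × (17.1%) = -2.2%.

-2.2%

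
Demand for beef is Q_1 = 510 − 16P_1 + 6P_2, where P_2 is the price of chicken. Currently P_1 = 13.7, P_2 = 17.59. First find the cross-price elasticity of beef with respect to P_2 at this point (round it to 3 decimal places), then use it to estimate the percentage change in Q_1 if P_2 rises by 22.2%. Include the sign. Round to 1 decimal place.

5.9%

At P_1 = 13.7, P_2 = 17.59: Q_1 = 396.34.
∂Q_1/∂P_2 = 6.
ε = (∂Q_1/∂P_2)(P_2/Q_1) = 6.0000 × 17.59/396.34 ≈ 0.266.
%ΔQ_1 ≈ ε × %ΔP_2 = 0.266 × (22.2%) = 5.9%.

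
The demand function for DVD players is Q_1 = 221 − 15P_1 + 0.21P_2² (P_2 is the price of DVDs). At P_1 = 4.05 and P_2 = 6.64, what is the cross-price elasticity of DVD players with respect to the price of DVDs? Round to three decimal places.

At P_1 = 4.05 and P_2 = 6.64: Q_1 = 169.509.
∂Q_1/∂P_2 = 0.42P_2 = 0.42(6.64) = 2.7888.
ε = (∂Q_1/∂P_2)(P_2/Q_1) = 2.7888 × (6.64/169.509) ≈ 0.109.

0.109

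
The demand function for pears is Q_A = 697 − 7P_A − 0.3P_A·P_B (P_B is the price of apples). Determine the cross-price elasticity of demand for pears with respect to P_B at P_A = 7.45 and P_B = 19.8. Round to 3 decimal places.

At P_A = 7.45 and P_B = 19.8: Q_A = 600.597.
∂Q_A/∂P_B = -0.3P_A = -0.3(7.45) = -2.2350.
ε = (∂Q_A/∂P_B)(P_B/Q_A) = -2.2350 × (19.8/600.597) ≈ -0.074.

-0.074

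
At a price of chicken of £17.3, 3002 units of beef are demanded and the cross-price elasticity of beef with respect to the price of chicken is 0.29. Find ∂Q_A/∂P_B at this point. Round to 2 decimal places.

ε = (∂Q_A/∂P_B)·(P_B/Q_A) ⇒ ∂Q_A/∂P_B = ε·Q_A/P_B = 0.29 × 3002/17.3 ≈ 50.32.

50.32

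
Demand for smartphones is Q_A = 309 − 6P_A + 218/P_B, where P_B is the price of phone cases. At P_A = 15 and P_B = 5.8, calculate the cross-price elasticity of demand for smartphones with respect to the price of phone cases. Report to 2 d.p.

At P_A = 15 and P_B = 5.8: Q_A = 256.586.
∂Q_A/∂P_B = −218/P_B² = -6.4804.
ε = (∂Q_A/∂P_B)(P_B/Q_A) = -6.4804 × (5.8/256.586) ≈ -0.15.

-0.15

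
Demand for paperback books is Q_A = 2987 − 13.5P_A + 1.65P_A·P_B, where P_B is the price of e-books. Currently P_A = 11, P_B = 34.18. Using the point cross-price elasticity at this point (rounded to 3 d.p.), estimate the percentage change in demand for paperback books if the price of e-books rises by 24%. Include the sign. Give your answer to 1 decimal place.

At P_A = 11, P_B = 34.18: Q_A = 3458.867.
∂Q_A/∂P_B = 1.65P_A = 18.1500.
ε = (∂Q_A/∂P_B)(P_B/Q_A) = 18.1500 × 34.18/3458.867 ≈ 0.179.
%ΔQ_A ≈ ε × %ΔP_B = 0.179 × (24%) = 4.3%.

4.3%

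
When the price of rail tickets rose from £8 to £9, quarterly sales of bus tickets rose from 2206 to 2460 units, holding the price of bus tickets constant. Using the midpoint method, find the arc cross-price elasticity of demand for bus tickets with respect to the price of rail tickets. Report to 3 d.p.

0.925

ΔQ_A = 2460 − 2206 = 254; ΔP_B = 9 − 8 = 1.
Midpoints: Q̄_A = 2333.0, P̄_B = 8.50.
ε = (ΔQ_A/Q̄_A)/(ΔP_B/P̄_B) = (254/2333.0)/(1/8.50) ≈ 0.925.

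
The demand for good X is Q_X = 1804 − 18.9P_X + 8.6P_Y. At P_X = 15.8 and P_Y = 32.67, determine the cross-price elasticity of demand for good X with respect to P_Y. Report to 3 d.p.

At P_X = 15.8 and P_Y = 32.67: Q_X = 1786.342.
∂Q_X/∂P_Y = 8.6.
ε = (∂Q_X/∂P_Y)(P_Y/Q_X) = 8.6 × (32.67/1786.342) ≈ 0.157.
Since ε > 0, good X and good Y are substitutes.

0.157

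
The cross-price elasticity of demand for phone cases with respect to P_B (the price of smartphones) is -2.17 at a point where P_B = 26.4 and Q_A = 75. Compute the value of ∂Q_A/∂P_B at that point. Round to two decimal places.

ε = (∂Q_A/∂P_B)·(P_B/Q_A) ⇒ ∂Q_A/∂P_B = ε·Q_A/P_B = -2.17 × 75/26.4 ≈ -6.16.

-6.16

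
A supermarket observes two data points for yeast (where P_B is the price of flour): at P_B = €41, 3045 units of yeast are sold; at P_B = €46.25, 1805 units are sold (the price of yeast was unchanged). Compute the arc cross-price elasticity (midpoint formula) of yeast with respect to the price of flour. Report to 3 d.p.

ΔQ_A = 1805 − 3045 = -1240; ΔP_B = 46.25 − 41 = 5.25.
Midpoints: Q̄_A = 2425.0, P̄_B = 43.62.
ε = (ΔQ_A/Q̄_A)/(ΔP_B/P̄_B) = (-1240/2425.0)/(5.25/43.62) ≈ -4.249.

-4.249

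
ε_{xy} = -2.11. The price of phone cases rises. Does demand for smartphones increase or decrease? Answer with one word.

ε < 0 and the price of phone cases rises, so the quantity of smartphones moves in the opposite direction: it decreases.

decrease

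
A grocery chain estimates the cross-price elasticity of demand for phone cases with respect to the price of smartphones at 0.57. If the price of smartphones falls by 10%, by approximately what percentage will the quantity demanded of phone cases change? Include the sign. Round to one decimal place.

-5.7%

%ΔQ ≈ ε × %ΔP of smartphones = 0.57 × (-10%) = -5.7%.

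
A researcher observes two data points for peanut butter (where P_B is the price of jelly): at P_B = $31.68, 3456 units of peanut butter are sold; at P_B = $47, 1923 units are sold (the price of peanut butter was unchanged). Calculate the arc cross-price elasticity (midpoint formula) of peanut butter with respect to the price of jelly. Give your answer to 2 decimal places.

-1.46

ΔQ_A = 1923 − 3456 = -1533; ΔP_B = 47 − 31.68 = 15.32.
Midpoints: Q̄_A = 2689.5, P̄_B = 39.34.
ε = (ΔQ_A/Q̄_A)/(ΔP_B/P̄_B) = (-1533/2689.5)/(15.32/39.34) ≈ -1.46.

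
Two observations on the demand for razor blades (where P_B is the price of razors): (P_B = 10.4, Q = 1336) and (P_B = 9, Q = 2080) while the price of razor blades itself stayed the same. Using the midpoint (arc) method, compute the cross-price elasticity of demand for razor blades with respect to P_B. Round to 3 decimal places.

-3.018

ΔQ_A = 2080 − 1336 = 744; ΔP_B = 9 − 10.4 = -1.4.
Midpoints: Q̄_A = 1708.0, P̄_B = 9.70.
ε = (ΔQ_A/Q̄_A)/(ΔP_B/P̄_B) = (744/1708.0)/(-1.4/9.70) ≈ -3.018.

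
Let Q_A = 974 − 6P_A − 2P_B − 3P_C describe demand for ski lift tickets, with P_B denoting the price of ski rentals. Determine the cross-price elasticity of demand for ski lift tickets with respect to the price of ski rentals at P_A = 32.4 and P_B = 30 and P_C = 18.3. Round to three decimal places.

-0.090

At P_A = 32.4 and P_B = 30 and P_C = 18.3: Q_A = 664.7.
∂Q_A/∂P_B = -2.
ε = (∂Q_A/∂P_B)(P_B/Q_A) = -2 × (30/664.7) ≈ -0.090.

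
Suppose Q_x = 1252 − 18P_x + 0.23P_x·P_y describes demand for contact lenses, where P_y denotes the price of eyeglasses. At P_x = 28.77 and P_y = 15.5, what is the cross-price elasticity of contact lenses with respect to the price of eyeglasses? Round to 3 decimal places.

0.123

At P_x = 28.77 and P_y = 15.5: Q_x = 836.705.
∂Q_x/∂P_y = 0.23P_x = 0.23(28.77) = 6.6171.
ε = (∂Q_x/∂P_y)(P_y/Q_x) = 6.6171 × (15.5/836.705) ≈ 0.123.
ε > 0: substitutes.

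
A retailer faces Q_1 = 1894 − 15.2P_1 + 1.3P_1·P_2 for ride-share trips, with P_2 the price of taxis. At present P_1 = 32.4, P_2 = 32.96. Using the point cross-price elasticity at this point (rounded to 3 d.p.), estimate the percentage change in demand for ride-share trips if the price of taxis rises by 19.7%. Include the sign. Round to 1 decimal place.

9.8%

At P_1 = 32.4, P_2 = 32.96: Q_1 = 2789.795.
∂Q_1/∂P_2 = 1.3P_1 = 42.1200.
ε = (∂Q_1/∂P_2)(P_2/Q_1) = 42.1200 × 32.96/2789.795 ≈ 0.498.
%ΔQ_1 ≈ ε × %ΔP_2 = 0.498 × (19.7%) = 9.8%.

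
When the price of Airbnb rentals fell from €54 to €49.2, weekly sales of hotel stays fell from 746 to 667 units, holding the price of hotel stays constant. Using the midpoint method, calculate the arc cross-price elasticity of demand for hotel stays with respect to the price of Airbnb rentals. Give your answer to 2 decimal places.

ΔQ_A = 667 − 746 = -79; ΔP_B = 49.2 − 54 = -4.8.
Midpoints: Q̄_A = 706.5, P̄_B = 51.60.
ε = (ΔQ_A/Q̄_A)/(ΔP_B/P̄_B) = (-79/706.5)/(-4.8/51.60) ≈ 1.20.
ε > 0: hotel stays and Airbnb rentals are substitutes.

1.20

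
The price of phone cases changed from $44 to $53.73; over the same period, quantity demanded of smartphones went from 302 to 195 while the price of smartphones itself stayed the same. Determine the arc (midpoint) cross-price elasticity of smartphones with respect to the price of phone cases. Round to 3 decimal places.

-2.162

ΔQ_A = 195 − 302 = -107; ΔP_B = 53.73 − 44 = 9.73.
Midpoints: Q̄_A = 248.5, P̄_B = 48.86.
ε = (ΔQ_A/Q̄_A)/(ΔP_B/P̄_B) = (-107/248.5)/(9.73/48.86) ≈ -2.162.
ε < 0: smartphones and phone cases are complements.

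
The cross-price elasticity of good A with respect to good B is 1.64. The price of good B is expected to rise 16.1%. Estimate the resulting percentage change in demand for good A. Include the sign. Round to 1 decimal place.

26.4%

%ΔQ ≈ ε × %ΔP of good B = 1.64 × (16.1%) = 26.4%.
Demand for good A rises by about 26.4%.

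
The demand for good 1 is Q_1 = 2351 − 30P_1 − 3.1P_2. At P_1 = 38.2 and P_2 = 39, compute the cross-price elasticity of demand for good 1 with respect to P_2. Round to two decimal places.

At P_1 = 38.2 and P_2 = 39: Q_1 = 1084.1.
∂Q_1/∂P_2 = -3.1.
ε = (∂Q_1/∂P_2)(P_2/Q_1) = -3.1 × (39/1084.1) ≈ -0.11.

-0.11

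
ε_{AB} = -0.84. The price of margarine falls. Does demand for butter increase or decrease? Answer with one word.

ε < 0 and the price of margarine falls, so the quantity of butter moves in the opposite direction: it increases.

increase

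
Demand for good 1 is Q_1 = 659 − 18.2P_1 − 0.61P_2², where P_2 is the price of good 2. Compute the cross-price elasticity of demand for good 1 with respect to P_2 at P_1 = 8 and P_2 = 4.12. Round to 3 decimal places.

-0.041

At P_1 = 8 and P_2 = 4.12: Q_1 = 503.046.
∂Q_1/∂P_2 = -1.22P_2 = -1.22(4.12) = -5.0264.
ε = (∂Q_1/∂P_2)(P_2/Q_1) = -5.0264 × (4.12/503.046) ≈ -0.041.
ε < 0: complements.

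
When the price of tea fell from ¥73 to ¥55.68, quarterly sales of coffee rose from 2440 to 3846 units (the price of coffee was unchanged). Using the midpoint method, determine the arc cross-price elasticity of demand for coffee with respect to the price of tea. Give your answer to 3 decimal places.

ΔQ_A = 3846 − 2440 = 1406; ΔP_B = 55.68 − 73 = -17.32.
Midpoints: Q̄_A = 3143.0, P̄_B = 64.34.
ε = (ΔQ_A/Q̄_A)/(ΔP_B/P̄_B) = (1406/3143.0)/(-17.32/64.34) ≈ -1.662.
ε < 0: coffee and tea are complements.

-1.662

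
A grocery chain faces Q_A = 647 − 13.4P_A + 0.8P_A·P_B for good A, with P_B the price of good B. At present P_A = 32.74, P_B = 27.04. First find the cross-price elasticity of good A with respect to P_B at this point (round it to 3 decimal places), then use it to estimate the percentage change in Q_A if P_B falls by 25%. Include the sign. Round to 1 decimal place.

At P_A = 32.74, P_B = 27.04: Q_A = 916.516.
∂Q_A/∂P_B = 0.8P_A = 26.1920.
ε = (∂Q_A/∂P_B)(P_B/Q_A) = 26.1920 × 27.04/916.516 ≈ 0.773.
%ΔQ_A ≈ ε × %ΔP_B = 0.773 × (-25%) = -19.3%.

-19.3%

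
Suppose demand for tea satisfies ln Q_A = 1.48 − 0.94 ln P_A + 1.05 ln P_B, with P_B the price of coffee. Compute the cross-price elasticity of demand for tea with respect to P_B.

In a log-linear (constant-elasticity) demand function, the coefficient on ln P_B is the cross-price elasticity.
ε = 1.05. Positive, so tea and coffee are substitutes.

1.05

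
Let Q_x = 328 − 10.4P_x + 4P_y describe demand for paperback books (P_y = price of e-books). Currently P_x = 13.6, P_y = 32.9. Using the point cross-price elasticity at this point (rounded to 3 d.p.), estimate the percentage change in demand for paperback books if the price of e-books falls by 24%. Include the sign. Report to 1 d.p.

-9.9%

At P_x = 13.6, P_y = 32.9: Q_x = 318.16.
∂Q_x/∂P_y = 4.
ε = (∂Q_x/∂P_y)(P_y/Q_x) = 4.0000 × 32.9/318.16 ≈ 0.414.
%ΔQ_x ≈ ε × %ΔP_y = 0.414 × (-24%) = -9.9%.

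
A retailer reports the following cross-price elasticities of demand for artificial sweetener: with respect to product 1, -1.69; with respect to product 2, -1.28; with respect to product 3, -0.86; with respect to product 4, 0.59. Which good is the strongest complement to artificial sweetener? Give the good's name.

product 1

Complements have ε < 0. The most negative value is -1.69 (product 1).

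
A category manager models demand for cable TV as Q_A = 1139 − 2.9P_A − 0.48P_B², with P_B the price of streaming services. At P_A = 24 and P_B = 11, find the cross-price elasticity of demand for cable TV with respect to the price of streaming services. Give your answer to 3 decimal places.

At P_A = 24 and P_B = 11: Q_A = 1011.32.
∂Q_A/∂P_B = -0.96P_B = -0.96(11) = -10.5600.
ε = (∂Q_A/∂P_B)(P_B/Q_A) = -10.5600 × (11/1011.32) ≈ -0.115.
ε < 0: complements.

-0.115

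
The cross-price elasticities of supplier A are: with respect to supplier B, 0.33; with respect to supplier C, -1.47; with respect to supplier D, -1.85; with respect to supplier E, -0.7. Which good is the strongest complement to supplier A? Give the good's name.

Complements have ε < 0. The most negative value is -1.85 (supplier D).

supplier D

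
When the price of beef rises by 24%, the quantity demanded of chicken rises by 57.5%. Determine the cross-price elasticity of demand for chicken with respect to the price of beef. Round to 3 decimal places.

2.396

ε = (%ΔQ of chicken) / (%ΔP of beef) = (57.5%) / (24%) ≈ 2.396.
Positive cross-price elasticity: substitutes.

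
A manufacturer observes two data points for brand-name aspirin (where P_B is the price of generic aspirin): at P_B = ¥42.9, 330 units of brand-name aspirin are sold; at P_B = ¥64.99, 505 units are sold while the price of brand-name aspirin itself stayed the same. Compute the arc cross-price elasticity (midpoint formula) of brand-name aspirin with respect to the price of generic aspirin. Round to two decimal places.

ΔQ_A = 505 − 330 = 175; ΔP_B = 64.99 − 42.9 = 22.09.
Midpoints: Q̄_A = 417.5, P̄_B = 53.94.
ε = (ΔQ_A/Q̄_A)/(ΔP_B/P̄_B) = (175/417.5)/(22.09/53.94) ≈ 1.02.

1.02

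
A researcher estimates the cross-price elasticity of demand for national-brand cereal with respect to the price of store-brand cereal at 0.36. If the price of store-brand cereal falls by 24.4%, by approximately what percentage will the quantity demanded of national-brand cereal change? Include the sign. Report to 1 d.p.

-8.8%

%ΔQ ≈ ε × %ΔP of store-brand cereal = 0.36 × (-24.4%) = -8.8%.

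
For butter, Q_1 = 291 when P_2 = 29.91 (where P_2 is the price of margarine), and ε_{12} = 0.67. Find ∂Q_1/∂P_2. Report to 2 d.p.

6.52

ε = (∂Q_1/∂P_2)·(P_2/Q_1) ⇒ ∂Q_1/∂P_2 = ε·Q_1/P_2 = 0.67 × 291/29.91 ≈ 6.52.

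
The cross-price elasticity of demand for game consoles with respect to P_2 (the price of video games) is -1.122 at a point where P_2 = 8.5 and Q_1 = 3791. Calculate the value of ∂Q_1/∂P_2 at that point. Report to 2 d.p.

ε = (∂Q_1/∂P_2)·(P_2/Q_1) ⇒ ∂Q_1/∂P_2 = ε·Q_1/P_2 = -1.122 × 3791/8.5 ≈ -500.41.

-500.41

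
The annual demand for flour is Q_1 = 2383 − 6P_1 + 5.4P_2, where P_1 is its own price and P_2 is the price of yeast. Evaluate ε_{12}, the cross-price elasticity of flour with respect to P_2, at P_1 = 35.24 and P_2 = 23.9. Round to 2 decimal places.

At P_1 = 35.24 and P_2 = 23.9: Q_1 = 2300.62.
∂Q_1/∂P_2 = 5.4.
ε = (∂Q_1/∂P_2)(P_2/Q_1) = 5.4 × (23.9/2300.62) ≈ 0.06.

0.06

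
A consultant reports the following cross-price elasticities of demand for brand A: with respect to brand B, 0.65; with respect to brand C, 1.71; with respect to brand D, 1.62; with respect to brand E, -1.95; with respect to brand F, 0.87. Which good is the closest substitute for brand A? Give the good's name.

brand C

Substitutes have ε > 0. Among the positive values, 1.71 (brand C) is largest.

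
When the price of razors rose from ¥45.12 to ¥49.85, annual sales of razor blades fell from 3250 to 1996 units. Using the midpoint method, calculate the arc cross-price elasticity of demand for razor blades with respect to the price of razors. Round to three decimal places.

ΔQ_A = 1996 − 3250 = -1254; ΔP_B = 49.85 − 45.12 = 4.73.
Midpoints: Q̄_A = 2623.0, P̄_B = 47.48.
ε = (ΔQ_A/Q̄_A)/(ΔP_B/P̄_B) = (-1254/2623.0)/(4.73/47.48) ≈ -4.799.

-4.799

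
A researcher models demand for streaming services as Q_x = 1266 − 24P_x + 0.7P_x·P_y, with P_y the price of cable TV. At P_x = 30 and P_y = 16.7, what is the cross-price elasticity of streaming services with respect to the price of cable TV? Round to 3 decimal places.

At P_x = 30 and P_y = 16.7: Q_x = 896.7.
∂Q_x/∂P_y = 0.7P_x = 0.7(30) = 21.0000.
ε = (∂Q_x/∂P_y)(P_y/Q_x) = 21.0000 × (16.7/896.7) ≈ 0.391.
ε > 0: substitutes.

0.391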